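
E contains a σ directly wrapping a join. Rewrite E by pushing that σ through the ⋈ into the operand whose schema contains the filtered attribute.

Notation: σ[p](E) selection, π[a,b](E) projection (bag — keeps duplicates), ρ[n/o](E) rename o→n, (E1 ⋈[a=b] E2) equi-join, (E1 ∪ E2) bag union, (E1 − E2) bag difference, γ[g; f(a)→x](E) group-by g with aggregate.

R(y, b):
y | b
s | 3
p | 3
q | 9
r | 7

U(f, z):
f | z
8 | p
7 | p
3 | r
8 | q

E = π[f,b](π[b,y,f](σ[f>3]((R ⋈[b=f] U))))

σ filters on f, owned by the right side.
E' = π[f,b](π[b,y,f]((R ⋈[b=f] σ[f>3](U))))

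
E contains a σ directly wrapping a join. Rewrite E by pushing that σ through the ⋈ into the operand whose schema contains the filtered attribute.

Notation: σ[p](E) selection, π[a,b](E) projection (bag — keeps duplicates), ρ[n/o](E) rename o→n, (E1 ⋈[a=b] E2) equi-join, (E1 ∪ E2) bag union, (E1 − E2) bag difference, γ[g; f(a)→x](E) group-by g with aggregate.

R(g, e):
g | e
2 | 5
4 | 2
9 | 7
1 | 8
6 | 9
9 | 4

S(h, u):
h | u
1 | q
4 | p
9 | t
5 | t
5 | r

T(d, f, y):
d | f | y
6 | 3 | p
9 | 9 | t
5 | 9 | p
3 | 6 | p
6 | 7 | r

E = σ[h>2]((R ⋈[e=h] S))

σ filters on h, owned by the right side.
E' = (R ⋈[e=h] σ[h>2](S))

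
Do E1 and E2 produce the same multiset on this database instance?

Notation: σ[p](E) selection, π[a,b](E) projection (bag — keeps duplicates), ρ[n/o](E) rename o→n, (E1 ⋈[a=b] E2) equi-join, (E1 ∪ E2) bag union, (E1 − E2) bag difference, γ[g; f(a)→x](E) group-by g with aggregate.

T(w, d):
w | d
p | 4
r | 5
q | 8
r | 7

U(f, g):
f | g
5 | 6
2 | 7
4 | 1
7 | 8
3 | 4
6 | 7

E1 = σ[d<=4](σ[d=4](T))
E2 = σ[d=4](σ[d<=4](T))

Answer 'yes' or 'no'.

E1 per-node cardinality:
  T → 4
  σ[d=4](T) → 1
  σ[d<=4](σ[d=4](T)) → 1
E2 per-node cardinality:
  T → 4
  σ[d<=4](T) → 1
  σ[d=4](σ[d<=4](T)) → 1

E1 and E2 produce the same multiset:
w | d
p | 4

yes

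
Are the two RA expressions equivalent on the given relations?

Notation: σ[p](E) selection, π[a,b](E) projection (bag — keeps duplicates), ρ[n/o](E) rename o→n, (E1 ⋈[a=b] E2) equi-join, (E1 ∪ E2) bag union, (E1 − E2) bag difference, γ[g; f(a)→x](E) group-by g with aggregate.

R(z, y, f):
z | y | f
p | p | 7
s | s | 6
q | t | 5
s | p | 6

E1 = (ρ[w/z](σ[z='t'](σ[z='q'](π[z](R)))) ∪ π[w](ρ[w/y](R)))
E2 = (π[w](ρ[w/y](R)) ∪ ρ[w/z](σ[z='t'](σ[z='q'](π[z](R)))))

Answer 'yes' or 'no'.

E1 per-node cardinality:
  R → 4
  π[z](R) → 4
  σ[z='q'](π[z](R)) → 1
  σ[z='t'](σ[z='q'](π[z](R))) → 0
  ρ[w/z](σ[z='t'](σ[z='q'](π[z](R)))) → 0
  R → 4
  ρ[w/y](R) → 4
  π[w](ρ[w/y](R)) → 4
  (ρ[w/z](σ[z='t'](σ[z='q'](π[z](R)))) ∪ π[w](ρ[w/y](R))) → 4
E2 per-node cardinality:
  R → 4
  ρ[w/y](R) → 4
  π[w](ρ[w/y](R)) → 4
  R → 4
  π[z](R) → 4
  σ[z='q'](π[z](R)) → 1
  σ[z='t'](σ[z='q'](π[z](R))) → 0
  ρ[w/z](σ[z='t'](σ[z='q'](π[z](R)))) → 0
  (π[w](ρ[w/y](R)) ∪ ρ[w/z](σ[z='t'](σ[z='q'](π[z](R))))) → 4

E1 and E2 produce the same multiset:
w
p
p
s
t

yes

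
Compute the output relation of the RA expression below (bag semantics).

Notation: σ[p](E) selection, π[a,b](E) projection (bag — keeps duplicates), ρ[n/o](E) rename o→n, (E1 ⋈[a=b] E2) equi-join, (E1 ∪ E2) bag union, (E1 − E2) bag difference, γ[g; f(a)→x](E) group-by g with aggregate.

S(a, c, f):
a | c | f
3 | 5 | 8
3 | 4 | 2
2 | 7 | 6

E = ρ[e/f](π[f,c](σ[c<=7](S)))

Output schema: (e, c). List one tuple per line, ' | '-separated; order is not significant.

Per-node cardinality:
  S → 3
  σ[c<=7](S) → 3
  π[f,c](σ[c<=7](S)) → 3
  ρ[e/f](π[f,c](σ[c<=7](S))) → 3

== RESULT ==
e | c
2 | 4
6 | 7
8 | 5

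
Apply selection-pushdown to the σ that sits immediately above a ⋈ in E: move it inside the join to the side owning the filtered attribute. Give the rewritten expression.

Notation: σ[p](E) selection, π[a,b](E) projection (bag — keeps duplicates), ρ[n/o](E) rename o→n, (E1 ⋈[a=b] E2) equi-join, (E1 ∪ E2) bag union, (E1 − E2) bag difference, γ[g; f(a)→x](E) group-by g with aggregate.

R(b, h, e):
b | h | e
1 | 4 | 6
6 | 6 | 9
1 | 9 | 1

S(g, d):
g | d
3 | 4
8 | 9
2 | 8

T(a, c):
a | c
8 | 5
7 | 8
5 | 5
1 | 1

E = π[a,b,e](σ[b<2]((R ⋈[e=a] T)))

σ filters on b, owned by the left side.
E' = π[a,b,e]((σ[b<2](R) ⋈[e=a] T))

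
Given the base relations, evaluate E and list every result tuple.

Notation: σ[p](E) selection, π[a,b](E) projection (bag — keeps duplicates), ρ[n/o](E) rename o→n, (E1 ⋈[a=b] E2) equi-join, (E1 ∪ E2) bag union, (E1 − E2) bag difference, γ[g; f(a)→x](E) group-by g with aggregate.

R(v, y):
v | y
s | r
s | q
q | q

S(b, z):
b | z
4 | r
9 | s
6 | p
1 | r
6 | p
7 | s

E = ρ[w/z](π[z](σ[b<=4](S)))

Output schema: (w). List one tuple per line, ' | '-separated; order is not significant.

Per-node cardinality:
  S → 6
  σ[b<=4](S) → 2
  π[z](σ[b<=4](S)) → 2
  ρ[w/z](π[z](σ[b<=4](S))) → 2

== RESULT ==
w
r
r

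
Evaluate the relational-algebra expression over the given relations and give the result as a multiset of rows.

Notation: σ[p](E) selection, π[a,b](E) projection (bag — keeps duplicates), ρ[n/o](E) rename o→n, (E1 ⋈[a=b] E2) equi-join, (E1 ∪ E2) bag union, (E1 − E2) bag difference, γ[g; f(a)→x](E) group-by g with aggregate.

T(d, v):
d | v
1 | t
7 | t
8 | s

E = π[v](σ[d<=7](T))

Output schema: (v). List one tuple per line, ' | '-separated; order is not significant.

Row counts bottom-up:
  T → 3
  σ[d<=7](T) → 2
  π[v](σ[d<=7](T)) → 2

== RESULT ==
v
t
t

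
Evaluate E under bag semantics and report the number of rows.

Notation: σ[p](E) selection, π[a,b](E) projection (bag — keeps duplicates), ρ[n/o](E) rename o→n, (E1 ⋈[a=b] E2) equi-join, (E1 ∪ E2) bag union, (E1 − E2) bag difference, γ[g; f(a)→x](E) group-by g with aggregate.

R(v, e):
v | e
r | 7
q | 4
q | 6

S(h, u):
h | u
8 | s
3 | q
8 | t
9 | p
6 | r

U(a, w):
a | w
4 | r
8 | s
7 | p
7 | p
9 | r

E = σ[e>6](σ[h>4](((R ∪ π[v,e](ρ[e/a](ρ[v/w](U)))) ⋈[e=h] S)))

Stepwise |·|:
  R → 3
  U → 5
  ρ[v/w](U) → 5
  ρ[e/a](ρ[v/w](U)) → 5
  π[v,e](ρ[e/a](ρ[v/w](U))) → 5
  (R ∪ π[v,e](ρ[e/a](ρ[v/w](U)))) → 8
  S → 5
  ((R ∪ π[v,e](ρ[e/a](ρ[v/w](U)))) ⋈[e=h] S) → 4
  σ[h>4](((R ∪ π[v,e](ρ[e/a](ρ[v/w](U)))) ⋈[e=h] S)) → 4
  σ[e>6](σ[h>4](((R ∪ π[v,e](ρ[e/a](ρ[v/w](U)))) ⋈[e=h] S))) → 3

|E| = 3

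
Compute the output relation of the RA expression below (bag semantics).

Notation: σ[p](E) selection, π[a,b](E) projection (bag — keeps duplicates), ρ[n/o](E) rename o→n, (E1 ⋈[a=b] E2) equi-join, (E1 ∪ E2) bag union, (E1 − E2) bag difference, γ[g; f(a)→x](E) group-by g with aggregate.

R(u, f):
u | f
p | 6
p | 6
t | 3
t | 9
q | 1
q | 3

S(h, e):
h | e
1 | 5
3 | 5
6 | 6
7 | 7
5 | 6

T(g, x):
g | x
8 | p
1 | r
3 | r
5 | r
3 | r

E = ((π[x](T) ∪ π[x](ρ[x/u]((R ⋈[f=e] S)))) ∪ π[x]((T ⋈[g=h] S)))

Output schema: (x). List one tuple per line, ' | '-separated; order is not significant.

Row counts bottom-up:
  T → 5
  π[x](T) → 5
  R → 6
  S → 5
  (R ⋈[f=e] S) → 4
  ρ[x/u]((R ⋈[f=e] S)) → 4
  π[x](ρ[x/u]((R ⋈[f=e] S))) → 4
  (π[x](T) ∪ π[x](ρ[x/u]((R ⋈[f=e] S)))) → 9
  T → 5
  S → 5
  (T ⋈[g=h] S) → 4
  π[x]((T ⋈[g=h] S)) → 4
  ((π[x](T) ∪ π[x](ρ[x/u]((R ⋈[f=e] S)))) ∪ π[x]((T ⋈[g=h] S))) → 13

== RESULT ==
x
p
p
p
p
p
r
r
r
r
r
r
r
r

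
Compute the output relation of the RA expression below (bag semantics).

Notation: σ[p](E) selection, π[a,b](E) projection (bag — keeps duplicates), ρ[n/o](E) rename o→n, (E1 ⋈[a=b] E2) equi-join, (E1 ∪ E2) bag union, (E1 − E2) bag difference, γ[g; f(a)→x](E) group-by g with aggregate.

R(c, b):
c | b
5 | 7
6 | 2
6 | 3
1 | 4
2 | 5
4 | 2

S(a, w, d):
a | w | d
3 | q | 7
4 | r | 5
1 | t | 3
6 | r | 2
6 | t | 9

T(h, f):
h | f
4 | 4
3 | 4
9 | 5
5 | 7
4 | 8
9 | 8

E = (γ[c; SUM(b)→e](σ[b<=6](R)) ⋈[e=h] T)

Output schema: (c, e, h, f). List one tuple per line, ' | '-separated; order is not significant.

Per-node cardinality:
  R → 6
  σ[b<=6](R) → 5
  γ[c; SUM(b)→e](σ[b<=6](R)) → 4
  T → 6
  (γ[c; SUM(b)→e](σ[b<=6](R)) ⋈[e=h] T) → 4

== RESULT ==
c | e | h | f
1 | 4 | 4 | 4
1 | 4 | 4 | 8
2 | 5 | 5 | 7
6 | 5 | 5 | 7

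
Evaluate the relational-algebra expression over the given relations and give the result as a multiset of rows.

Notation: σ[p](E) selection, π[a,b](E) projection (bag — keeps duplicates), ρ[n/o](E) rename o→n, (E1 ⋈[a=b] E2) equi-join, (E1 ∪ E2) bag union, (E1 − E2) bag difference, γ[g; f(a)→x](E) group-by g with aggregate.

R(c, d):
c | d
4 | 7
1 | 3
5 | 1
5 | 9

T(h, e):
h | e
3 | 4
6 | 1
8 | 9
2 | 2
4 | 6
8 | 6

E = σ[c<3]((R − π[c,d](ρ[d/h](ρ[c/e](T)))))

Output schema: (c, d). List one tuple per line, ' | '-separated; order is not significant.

Stepwise |·|:
  R → 4
  T → 6
  ρ[c/e](T) → 6
  ρ[d/h](ρ[c/e](T)) → 6
  π[c,d](ρ[d/h](ρ[c/e](T))) → 6
  (R − π[c,d](ρ[d/h](ρ[c/e](T)))) → 4
  σ[c<3]((R − π[c,d](ρ[d/h](ρ[c/e](T))))) → 1

== RESULT ==
c | d
1 | 3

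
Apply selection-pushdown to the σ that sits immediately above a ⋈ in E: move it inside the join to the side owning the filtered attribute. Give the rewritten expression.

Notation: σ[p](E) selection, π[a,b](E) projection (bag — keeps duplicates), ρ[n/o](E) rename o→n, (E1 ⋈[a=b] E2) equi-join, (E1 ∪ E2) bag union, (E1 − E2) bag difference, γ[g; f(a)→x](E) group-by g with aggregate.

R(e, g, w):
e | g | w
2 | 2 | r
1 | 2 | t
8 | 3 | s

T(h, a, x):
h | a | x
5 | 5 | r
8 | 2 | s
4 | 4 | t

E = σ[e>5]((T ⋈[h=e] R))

σ filters on e, owned by the right side.
E' = (T ⋈[h=e] σ[e>5](R))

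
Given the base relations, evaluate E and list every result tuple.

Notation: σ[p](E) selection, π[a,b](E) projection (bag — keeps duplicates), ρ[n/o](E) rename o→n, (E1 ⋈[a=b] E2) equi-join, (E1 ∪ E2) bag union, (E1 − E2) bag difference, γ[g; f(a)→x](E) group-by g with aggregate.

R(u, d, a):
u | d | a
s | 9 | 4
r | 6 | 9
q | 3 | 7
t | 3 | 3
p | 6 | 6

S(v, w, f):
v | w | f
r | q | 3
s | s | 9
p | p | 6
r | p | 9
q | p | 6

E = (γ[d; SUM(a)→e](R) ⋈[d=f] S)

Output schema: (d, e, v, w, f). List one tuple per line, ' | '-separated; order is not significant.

Row counts bottom-up:
  R → 5
  γ[d; SUM(a)→e](R) → 3
  S → 5
  (γ[d; SUM(a)→e](R) ⋈[d=f] S) → 5

== RESULT ==
d | e | v | w | f
3 | 10 | r | q | 3
6 | 15 | p | p | 6
6 | 15 | q | p | 6
9 | 4 | r | p | 9
9 | 4 | s | s | 9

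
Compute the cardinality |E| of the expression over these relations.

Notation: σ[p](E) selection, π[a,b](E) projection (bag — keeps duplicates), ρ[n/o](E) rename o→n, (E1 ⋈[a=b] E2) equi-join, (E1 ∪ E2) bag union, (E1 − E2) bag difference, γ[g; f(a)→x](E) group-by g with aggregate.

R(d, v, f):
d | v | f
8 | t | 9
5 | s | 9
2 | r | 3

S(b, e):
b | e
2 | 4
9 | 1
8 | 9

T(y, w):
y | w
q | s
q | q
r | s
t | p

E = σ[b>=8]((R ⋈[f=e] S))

Stepwise |·|:
  R → 3
  S → 3
  (R ⋈[f=e] S) → 2
  σ[b>=8]((R ⋈[f=e] S)) → 2

|E| = 2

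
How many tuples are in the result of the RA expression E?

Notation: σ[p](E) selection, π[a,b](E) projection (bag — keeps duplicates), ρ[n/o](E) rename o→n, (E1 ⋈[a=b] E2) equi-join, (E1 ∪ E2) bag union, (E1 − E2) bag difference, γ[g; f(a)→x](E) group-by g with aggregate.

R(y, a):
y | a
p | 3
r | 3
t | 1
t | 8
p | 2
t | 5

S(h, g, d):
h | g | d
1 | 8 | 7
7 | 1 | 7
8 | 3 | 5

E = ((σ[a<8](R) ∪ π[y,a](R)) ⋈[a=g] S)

Per-node cardinality:
  R → 6
  σ[a<8](R) → 5
  R → 6
  π[y,a](R) → 6
  (σ[a<8](R) ∪ π[y,a](R)) → 11
  S → 3
  ((σ[a<8](R) ∪ π[y,a](R)) ⋈[a=g] S) → 7

|E| = 7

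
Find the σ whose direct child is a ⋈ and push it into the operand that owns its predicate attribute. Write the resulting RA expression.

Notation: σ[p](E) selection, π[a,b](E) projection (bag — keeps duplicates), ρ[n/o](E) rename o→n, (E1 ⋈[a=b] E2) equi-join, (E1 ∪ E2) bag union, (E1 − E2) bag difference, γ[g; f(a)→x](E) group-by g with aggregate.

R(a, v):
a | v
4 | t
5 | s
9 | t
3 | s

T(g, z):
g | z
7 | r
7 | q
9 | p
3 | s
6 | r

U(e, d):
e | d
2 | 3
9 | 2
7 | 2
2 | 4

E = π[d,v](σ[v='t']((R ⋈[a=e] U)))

σ filters on v, owned by the left side.
E' = π[d,v]((σ[v='t'](R) ⋈[a=e] U))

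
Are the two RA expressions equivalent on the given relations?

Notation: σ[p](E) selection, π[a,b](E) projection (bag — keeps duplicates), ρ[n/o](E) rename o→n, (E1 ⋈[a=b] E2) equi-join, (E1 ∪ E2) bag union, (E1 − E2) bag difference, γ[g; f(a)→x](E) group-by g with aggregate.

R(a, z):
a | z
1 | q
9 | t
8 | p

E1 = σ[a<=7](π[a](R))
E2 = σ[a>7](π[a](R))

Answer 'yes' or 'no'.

E1 stepwise |·|:
  R → 3
  π[a](R) → 3
  σ[a<=7](π[a](R)) → 1
E2 stepwise |·|:
  R → 3
  π[a](R) → 3
  σ[a>7](π[a](R)) → 2

E1 result:
a
1
E2 result:
a
8
9
Witness: (1,) appears 1× in E1 but 0× in E2.

no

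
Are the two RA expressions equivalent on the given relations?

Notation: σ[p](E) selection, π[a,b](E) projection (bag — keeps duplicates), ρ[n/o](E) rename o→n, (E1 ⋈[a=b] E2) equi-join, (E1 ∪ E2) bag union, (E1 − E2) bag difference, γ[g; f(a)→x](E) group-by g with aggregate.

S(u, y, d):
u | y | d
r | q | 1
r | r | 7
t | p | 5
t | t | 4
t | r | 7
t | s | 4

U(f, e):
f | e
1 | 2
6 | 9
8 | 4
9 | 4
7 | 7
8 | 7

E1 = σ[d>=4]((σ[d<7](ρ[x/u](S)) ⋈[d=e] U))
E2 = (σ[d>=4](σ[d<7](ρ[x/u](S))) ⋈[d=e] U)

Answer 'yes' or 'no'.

E1 per-node cardinality:
  S → 6
  ρ[x/u](S) → 6
  σ[d<7](ρ[x/u](S)) → 4
  U → 6
  (σ[d<7](ρ[x/u](S)) ⋈[d=e] U) → 4
  σ[d>=4]((σ[d<7](ρ[x/u](S)) ⋈[d=e] U)) → 4
E2 per-node cardinality:
  S → 6
  ρ[x/u](S) → 6
  σ[d<7](ρ[x/u](S)) → 4
  σ[d>=4](σ[d<7](ρ[x/u](S))) → 3
  U → 6
  (σ[d>=4](σ[d<7](ρ[x/u](S))) ⋈[d=e] U) → 4

E1 and E2 produce the same multiset:
x | y | d | f | e
t | s | 4 | 8 | 4
t | s | 4 | 9 | 4
t | t | 4 | 8 | 4
t | t | 4 | 9 | 4

yes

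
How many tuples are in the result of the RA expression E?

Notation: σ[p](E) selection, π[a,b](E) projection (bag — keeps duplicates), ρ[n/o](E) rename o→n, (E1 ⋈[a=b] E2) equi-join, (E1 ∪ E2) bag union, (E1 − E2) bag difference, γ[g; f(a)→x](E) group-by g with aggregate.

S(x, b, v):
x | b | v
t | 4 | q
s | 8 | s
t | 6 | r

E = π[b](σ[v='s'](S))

Subexpression sizes:
  S → 3
  σ[v='s'](S) → 1
  π[b](σ[v='s'](S)) → 1

|E| = 1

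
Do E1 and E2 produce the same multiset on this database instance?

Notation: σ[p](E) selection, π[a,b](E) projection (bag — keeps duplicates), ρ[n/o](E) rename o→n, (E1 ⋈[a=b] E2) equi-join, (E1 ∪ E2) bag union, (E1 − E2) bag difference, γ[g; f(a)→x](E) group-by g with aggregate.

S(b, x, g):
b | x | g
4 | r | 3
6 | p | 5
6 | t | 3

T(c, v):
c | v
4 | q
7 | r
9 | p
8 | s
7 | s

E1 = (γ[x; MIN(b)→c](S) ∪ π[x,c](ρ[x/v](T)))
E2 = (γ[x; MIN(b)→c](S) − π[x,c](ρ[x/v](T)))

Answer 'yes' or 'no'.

E1 per-node cardinality:
  S → 3
  γ[x; MIN(b)→c](S) → 3
  T → 5
  ρ[x/v](T) → 5
  π[x,c](ρ[x/v](T)) → 5
  (γ[x; MIN(b)→c](S) ∪ π[x,c](ρ[x/v](T))) → 8
E2 per-node cardinality:
  S → 3
  γ[x; MIN(b)→c](S) → 3
  T → 5
  ρ[x/v](T) → 5
  π[x,c](ρ[x/v](T)) → 5
  (γ[x; MIN(b)→c](S) − π[x,c](ρ[x/v](T))) → 3

E1 result:
x | c
p | 6
p | 9
q | 4
r | 4
r | 7
s | 7
s | 8
t | 6
E2 result:
x | c
p | 6
r | 4
t | 6
Witness: ('r', 7) appears 1× in E1 but 0× in E2.

no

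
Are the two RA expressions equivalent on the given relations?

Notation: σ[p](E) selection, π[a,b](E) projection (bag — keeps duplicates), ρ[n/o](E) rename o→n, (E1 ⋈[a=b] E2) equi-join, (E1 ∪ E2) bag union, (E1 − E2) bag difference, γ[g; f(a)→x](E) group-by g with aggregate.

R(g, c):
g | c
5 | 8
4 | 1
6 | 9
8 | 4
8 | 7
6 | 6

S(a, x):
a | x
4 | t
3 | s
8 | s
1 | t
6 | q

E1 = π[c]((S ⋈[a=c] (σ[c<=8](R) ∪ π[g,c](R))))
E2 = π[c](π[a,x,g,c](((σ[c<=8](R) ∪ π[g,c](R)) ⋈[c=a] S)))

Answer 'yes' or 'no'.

E1 stepwise |·|:
  S → 5
  R → 6
  σ[c<=8](R) → 5
  R → 6
  π[g,c](R) → 6
  (σ[c<=8](R) ∪ π[g,c](R)) → 11
  (S ⋈[a=c] (σ[c<=8](R) ∪ π[g,c](R))) → 8
  π[c]((S ⋈[a=c] (σ[c<=8](R) ∪ π[g,c](R)))) → 8
E2 stepwise |·|:
  R → 6
  σ[c<=8](R) → 5
  R → 6
  π[g,c](R) → 6
  (σ[c<=8](R) ∪ π[g,c](R)) → 11
  S → 5
  ((σ[c<=8](R) ∪ π[g,c](R)) ⋈[c=a] S) → 8
  π[a,x,g,c](((σ[c<=8](R) ∪ π[g,c](R)) ⋈[c=a] S)) → 8
  π[c](π[a,x,g,c](((σ[c<=8](R) ∪ π[g,c](R)) ⋈[c=a] S))) → 8

E1 and E2 produce the same multiset:
c
1
1
4
4
6
6
8
8

yes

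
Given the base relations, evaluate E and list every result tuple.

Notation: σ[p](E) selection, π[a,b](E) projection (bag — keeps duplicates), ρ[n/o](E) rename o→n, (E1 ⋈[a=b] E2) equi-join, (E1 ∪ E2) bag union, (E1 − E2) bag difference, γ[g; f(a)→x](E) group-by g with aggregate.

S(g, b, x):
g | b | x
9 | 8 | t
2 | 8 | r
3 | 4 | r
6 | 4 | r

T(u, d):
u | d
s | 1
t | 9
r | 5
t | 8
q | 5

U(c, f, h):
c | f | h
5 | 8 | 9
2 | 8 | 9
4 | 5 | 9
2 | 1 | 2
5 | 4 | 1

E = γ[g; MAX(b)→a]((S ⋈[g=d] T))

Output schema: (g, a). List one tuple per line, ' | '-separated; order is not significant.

Per-node cardinality:
  S → 4
  T → 5
  (S ⋈[g=d] T) → 1
  γ[g; MAX(b)→a]((S ⋈[g=d] T)) → 1

== RESULT ==
g | a
9 | 8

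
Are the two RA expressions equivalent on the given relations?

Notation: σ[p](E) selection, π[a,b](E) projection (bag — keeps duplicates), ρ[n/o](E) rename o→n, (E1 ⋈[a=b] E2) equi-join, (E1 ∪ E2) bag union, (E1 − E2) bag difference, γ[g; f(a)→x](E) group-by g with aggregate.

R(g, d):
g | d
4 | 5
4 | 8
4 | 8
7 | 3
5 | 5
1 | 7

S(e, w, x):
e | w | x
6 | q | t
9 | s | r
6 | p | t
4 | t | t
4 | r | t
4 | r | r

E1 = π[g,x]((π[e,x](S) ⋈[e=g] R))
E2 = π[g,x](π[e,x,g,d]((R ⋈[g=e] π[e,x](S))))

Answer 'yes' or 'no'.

E1 row counts bottom-up:
  S → 6
  π[e,x](S) → 6
  R → 6
  (π[e,x](S) ⋈[e=g] R) → 9
  π[g,x]((π[e,x](S) ⋈[e=g] R)) → 9
E2 row counts bottom-up:
  R → 6
  S → 6
  π[e,x](S) → 6
  (R ⋈[g=e] π[e,x](S)) → 9
  π[e,x,g,d]((R ⋈[g=e] π[e,x](S))) → 9
  π[g,x](π[e,x,g,d]((R ⋈[g=e] π[e,x](S)))) → 9

E1 and E2 produce the same multiset:
g | x
4 | r
4 | r
4 | r
4 | t
4 | t
4 | t
4 | t
4 | t
4 | t

yes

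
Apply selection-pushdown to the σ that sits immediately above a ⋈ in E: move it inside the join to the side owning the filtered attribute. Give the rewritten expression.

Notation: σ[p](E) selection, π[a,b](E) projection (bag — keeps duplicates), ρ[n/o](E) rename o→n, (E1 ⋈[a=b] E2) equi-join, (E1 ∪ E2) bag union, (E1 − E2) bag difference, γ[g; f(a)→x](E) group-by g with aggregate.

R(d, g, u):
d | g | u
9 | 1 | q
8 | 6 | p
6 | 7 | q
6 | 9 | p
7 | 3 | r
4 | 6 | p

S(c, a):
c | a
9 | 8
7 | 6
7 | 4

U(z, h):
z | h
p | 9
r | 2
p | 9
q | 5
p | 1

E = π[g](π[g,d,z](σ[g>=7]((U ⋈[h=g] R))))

σ filters on g, owned by the right side.
E' = π[g](π[g,d,z]((U ⋈[h=g] σ[g>=7](R))))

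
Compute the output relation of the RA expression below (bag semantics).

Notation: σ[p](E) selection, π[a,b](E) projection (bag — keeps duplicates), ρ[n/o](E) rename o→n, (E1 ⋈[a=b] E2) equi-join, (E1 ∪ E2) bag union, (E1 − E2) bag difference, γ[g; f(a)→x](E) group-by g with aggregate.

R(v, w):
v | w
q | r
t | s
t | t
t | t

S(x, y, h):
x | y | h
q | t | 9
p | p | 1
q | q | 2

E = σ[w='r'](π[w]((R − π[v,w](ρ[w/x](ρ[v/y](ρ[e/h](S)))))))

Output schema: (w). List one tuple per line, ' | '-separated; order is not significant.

Subexpression sizes:
  R → 4
  S → 3
  ρ[e/h](S) → 3
  ρ[v/y](ρ[e/h](S)) → 3
  ρ[w/x](ρ[v/y](ρ[e/h](S))) → 3
  π[v,w](ρ[w/x](ρ[v/y](ρ[e/h](S)))) → 3
  (R − π[v,w](ρ[w/x](ρ[v/y](ρ[e/h](S))))) → 4
  π[w]((R − π[v,w](ρ[w/x](ρ[v/y](ρ[e/h](S)))))) → 4
  σ[w='r'](π[w]((R − π[v,w](ρ[w/x](ρ[v/y](ρ[e/h](S))))))) → 1

== RESULT ==
w
r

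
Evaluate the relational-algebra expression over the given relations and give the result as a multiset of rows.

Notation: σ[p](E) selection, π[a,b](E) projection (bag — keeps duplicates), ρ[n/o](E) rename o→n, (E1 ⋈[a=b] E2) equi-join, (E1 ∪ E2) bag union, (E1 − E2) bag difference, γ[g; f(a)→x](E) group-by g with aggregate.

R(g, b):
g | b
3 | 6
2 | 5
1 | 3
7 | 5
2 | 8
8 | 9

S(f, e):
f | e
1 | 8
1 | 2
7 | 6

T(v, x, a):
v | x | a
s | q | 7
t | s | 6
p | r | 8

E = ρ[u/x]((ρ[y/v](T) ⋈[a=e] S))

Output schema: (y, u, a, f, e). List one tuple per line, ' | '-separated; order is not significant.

Stepwise |·|:
  T → 3
  ρ[y/v](T) → 3
  S → 3
  (ρ[y/v](T) ⋈[a=e] S) → 2
  ρ[u/x]((ρ[y/v](T) ⋈[a=e] S)) → 2

== RESULT ==
y | u | a | f | e
p | r | 8 | 1 | 8
t | s | 6 | 7 | 6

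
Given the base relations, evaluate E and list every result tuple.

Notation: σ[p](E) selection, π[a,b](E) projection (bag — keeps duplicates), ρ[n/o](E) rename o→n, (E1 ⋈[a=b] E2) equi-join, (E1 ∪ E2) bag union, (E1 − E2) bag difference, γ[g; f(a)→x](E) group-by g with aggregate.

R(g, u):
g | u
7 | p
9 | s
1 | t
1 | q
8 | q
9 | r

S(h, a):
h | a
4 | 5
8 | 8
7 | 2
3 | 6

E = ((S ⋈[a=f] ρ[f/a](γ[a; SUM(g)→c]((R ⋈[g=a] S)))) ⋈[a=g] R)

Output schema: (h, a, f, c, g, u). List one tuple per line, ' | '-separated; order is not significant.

Subexpression sizes:
  S → 4
  R → 6
  S → 4
  (R ⋈[g=a] S) → 1
  γ[a; SUM(g)→c]((R ⋈[g=a] S)) → 1
  ρ[f/a](γ[a; SUM(g)→c]((R ⋈[g=a] S))) → 1
  (S ⋈[a=f] ρ[f/a](γ[a; SUM(g)→c]((R ⋈[g=a] S)))) → 1
  R → 6
  ((S ⋈[a=f] ρ[f/a](γ[a; SUM(g)→c]((R ⋈[g=a] S)))) ⋈[a=g] R) → 1

== RESULT ==
h | a | f | c | g | u
8 | 8 | 8 | 8 | 8 | q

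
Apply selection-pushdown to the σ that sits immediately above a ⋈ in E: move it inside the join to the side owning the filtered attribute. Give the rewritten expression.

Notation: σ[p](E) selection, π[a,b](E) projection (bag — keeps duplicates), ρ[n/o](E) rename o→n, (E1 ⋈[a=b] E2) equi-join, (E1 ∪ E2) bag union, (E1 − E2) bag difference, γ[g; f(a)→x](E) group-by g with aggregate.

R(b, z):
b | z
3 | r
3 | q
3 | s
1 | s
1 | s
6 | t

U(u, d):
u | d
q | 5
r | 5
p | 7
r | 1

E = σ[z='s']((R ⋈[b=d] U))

σ filters on z, owned by the left side.
E' = (σ[z='s'](R) ⋈[b=d] U)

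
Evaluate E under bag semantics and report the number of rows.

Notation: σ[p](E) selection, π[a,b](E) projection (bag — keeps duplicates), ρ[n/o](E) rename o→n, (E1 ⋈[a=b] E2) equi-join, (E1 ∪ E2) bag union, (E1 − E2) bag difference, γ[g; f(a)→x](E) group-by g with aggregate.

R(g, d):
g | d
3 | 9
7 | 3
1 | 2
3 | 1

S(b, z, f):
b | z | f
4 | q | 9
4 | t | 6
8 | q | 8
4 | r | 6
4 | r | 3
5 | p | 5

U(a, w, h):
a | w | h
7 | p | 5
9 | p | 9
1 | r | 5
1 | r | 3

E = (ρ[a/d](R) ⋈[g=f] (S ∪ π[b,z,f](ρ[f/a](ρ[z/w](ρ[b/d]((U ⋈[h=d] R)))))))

Per-node cardinality:
  R → 4
  ρ[a/d](R) → 4
  S → 6
  U → 4
  R → 4
  (U ⋈[h=d] R) → 2
  ρ[b/d]((U ⋈[h=d] R)) → 2
  ρ[z/w](ρ[b/d]((U ⋈[h=d] R))) → 2
  ρ[f/a](ρ[z/w](ρ[b/d]((U ⋈[h=d] R)))) → 2
  π[b,z,f](ρ[f/a](ρ[z/w](ρ[b/d]((U ⋈[h=d] R))))) → 2
  (S ∪ π[b,z,f](ρ[f/a](ρ[z/w](ρ[b/d]((U ⋈[h=d] R)))))) → 8
  (ρ[a/d](R) ⋈[g=f] (S ∪ π[b,z,f](ρ[f/a](ρ[z/w](ρ[b/d]((U ⋈[h=d] R))))))) → 3

|E| = 3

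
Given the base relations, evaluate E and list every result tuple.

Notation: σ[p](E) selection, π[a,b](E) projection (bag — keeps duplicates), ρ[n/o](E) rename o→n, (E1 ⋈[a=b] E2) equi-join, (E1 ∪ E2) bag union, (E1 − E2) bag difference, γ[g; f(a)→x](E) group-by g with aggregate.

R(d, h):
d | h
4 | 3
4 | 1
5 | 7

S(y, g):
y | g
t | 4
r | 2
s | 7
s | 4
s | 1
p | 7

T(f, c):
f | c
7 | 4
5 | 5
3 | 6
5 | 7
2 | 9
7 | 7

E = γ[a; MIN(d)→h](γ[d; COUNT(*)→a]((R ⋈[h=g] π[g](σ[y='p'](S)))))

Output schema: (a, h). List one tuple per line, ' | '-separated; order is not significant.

Per-node cardinality:
  R → 3
  S → 6
  σ[y='p'](S) → 1
  π[g](σ[y='p'](S)) → 1
  (R ⋈[h=g] π[g](σ[y='p'](S))) → 1
  γ[d; COUNT(*)→a]((R ⋈[h=g] π[g](σ[y='p'](S)))) → 1
  γ[a; MIN(d)→h](γ[d; COUNT(*)→a]((R ⋈[h=g] π[g](σ[y='p'](S))))) → 1

== RESULT ==
a | h
1 | 5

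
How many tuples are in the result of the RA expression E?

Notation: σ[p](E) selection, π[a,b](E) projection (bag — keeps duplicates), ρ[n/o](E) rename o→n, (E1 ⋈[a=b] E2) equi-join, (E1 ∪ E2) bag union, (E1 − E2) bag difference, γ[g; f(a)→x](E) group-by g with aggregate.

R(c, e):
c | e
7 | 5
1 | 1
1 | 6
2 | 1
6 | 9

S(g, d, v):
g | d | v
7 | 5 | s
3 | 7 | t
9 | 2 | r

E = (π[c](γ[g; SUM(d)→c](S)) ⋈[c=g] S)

Stepwise |·|:
  S → 3
  γ[g; SUM(d)→c](S) → 3
  π[c](γ[g; SUM(d)→c](S)) → 3
  S → 3
  (π[c](γ[g; SUM(d)→c](S)) ⋈[c=g] S) → 1

|E| = 1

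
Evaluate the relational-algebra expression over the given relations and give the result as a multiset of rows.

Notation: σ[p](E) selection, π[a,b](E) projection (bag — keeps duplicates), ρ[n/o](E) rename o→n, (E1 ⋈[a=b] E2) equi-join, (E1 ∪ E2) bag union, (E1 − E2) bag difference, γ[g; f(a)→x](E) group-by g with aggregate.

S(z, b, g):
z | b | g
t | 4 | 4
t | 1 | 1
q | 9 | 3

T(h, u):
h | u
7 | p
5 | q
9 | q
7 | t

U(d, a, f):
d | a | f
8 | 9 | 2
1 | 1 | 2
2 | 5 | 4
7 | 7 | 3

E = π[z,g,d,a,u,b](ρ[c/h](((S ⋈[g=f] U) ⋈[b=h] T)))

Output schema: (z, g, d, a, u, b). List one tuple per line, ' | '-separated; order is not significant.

Stepwise |·|:
  S → 3
  U → 4
  (S ⋈[g=f] U) → 2
  T → 4
  ((S ⋈[g=f] U) ⋈[b=h] T) → 1
  ρ[c/h](((S ⋈[g=f] U) ⋈[b=h] T)) → 1
  π[z,g,d,a,u,b](ρ[c/h](((S ⋈[g=f] U) ⋈[b=h] T))) → 1

== RESULT ==
z | g | d | a | u | b
q | 3 | 7 | 7 | q | 9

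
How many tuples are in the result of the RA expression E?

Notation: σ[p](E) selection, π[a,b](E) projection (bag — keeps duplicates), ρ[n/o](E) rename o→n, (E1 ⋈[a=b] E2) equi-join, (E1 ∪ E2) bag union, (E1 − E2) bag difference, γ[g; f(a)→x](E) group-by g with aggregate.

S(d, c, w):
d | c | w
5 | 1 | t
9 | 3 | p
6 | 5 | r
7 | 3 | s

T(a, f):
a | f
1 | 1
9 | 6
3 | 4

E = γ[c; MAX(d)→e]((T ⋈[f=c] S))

Row counts bottom-up:
  T → 3
  S → 4
  (T ⋈[f=c] S) → 1
  γ[c; MAX(d)→e]((T ⋈[f=c] S)) → 1

|E| = 1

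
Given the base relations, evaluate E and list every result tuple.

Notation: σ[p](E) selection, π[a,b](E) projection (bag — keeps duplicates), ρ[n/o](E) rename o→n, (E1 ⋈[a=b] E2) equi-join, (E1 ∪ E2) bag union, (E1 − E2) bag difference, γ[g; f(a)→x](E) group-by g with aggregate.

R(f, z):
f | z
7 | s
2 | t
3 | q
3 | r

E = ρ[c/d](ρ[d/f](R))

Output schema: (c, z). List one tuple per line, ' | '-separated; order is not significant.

Row counts bottom-up:
  R → 4
  ρ[d/f](R) → 4
  ρ[c/d](ρ[d/f](R)) → 4

== RESULT ==
c | z
2 | t
3 | q
3 | r
7 | s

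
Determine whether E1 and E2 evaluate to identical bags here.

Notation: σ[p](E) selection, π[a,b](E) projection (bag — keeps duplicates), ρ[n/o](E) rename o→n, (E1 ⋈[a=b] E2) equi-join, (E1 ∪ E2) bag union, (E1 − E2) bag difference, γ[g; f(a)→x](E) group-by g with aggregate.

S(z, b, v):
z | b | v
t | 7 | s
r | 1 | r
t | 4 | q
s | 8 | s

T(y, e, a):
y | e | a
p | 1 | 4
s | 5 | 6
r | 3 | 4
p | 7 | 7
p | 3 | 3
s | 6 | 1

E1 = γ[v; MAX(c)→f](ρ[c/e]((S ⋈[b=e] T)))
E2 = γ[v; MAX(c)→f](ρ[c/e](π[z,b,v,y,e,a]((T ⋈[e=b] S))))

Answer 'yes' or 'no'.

E1 stepwise |·|:
  S → 4
  T → 6
  (S ⋈[b=e] T) → 2
  ρ[c/e]((S ⋈[b=e] T)) → 2
  γ[v; MAX(c)→f](ρ[c/e]((S ⋈[b=e] T))) → 2
E2 stepwise |·|:
  T → 6
  S → 4
  (T ⋈[e=b] S) → 2
  π[z,b,v,y,e,a]((T ⋈[e=b] S)) → 2
  ρ[c/e](π[z,b,v,y,e,a]((T ⋈[e=b] S))) → 2
  γ[v; MAX(c)→f](ρ[c/e](π[z,b,v,y,e,a]((T ⋈[e=b] S)))) → 2

E1 and E2 produce the same multiset:
v | f
r | 1
s | 7

yes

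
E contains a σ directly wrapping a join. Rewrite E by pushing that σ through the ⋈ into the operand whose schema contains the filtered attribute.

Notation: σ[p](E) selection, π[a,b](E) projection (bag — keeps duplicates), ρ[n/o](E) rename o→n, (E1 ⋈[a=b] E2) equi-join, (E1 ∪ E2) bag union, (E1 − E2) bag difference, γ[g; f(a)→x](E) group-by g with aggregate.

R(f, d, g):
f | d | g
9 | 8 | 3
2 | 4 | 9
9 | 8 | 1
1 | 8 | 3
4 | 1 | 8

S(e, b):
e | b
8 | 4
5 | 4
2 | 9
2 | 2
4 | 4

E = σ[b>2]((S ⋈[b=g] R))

σ filters on b, owned by the left side.
E' = (σ[b>2](S) ⋈[b=g] R)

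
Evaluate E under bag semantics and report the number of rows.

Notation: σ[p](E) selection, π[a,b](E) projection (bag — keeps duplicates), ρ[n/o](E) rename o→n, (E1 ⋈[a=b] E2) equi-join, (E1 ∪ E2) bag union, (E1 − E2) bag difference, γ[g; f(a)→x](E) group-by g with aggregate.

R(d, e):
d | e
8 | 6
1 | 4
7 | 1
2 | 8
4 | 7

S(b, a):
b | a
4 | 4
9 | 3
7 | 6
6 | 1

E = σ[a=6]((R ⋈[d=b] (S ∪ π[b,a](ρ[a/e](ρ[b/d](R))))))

Subexpression sizes:
  R → 5
  S → 4
  R → 5
  ρ[b/d](R) → 5
  ρ[a/e](ρ[b/d](R)) → 5
  π[b,a](ρ[a/e](ρ[b/d](R))) → 5
  (S ∪ π[b,a](ρ[a/e](ρ[b/d](R)))) → 9
  (R ⋈[d=b] (S ∪ π[b,a](ρ[a/e](ρ[b/d](R))))) → 7
  σ[a=6]((R ⋈[d=b] (S ∪ π[b,a](ρ[a/e](ρ[b/d](R)))))) → 2

|E| = 2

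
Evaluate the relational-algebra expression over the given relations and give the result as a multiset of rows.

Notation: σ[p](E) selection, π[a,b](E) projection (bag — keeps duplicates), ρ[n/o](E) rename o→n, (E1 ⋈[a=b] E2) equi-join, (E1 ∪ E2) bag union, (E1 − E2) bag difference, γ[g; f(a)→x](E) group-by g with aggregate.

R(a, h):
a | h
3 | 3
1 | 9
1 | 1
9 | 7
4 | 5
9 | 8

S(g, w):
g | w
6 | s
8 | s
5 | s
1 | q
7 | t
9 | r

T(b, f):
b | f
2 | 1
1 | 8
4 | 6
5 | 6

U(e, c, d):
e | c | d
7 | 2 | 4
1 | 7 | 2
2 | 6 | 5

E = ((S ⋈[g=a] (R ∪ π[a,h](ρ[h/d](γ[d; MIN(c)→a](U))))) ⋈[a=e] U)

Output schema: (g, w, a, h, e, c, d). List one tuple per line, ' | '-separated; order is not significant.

Subexpression sizes:
  S → 6
  R → 6
  U → 3
  γ[d; MIN(c)→a](U) → 3
  ρ[h/d](γ[d; MIN(c)→a](U)) → 3
  π[a,h](ρ[h/d](γ[d; MIN(c)→a](U))) → 3
  (R ∪ π[a,h](ρ[h/d](γ[d; MIN(c)→a](U)))) → 9
  (S ⋈[g=a] (R ∪ π[a,h](ρ[h/d](γ[d; MIN(c)→a](U))))) → 6
  U → 3
  ((S ⋈[g=a] (R ∪ π[a,h](ρ[h/d](γ[d; MIN(c)→a](U))))) ⋈[a=e] U) → 3

== RESULT ==
g | w | a | h | e | c | d
1 | q | 1 | 1 | 1 | 7 | 2
1 | q | 1 | 9 | 1 | 7 | 2
7 | t | 7 | 2 | 7 | 2 | 4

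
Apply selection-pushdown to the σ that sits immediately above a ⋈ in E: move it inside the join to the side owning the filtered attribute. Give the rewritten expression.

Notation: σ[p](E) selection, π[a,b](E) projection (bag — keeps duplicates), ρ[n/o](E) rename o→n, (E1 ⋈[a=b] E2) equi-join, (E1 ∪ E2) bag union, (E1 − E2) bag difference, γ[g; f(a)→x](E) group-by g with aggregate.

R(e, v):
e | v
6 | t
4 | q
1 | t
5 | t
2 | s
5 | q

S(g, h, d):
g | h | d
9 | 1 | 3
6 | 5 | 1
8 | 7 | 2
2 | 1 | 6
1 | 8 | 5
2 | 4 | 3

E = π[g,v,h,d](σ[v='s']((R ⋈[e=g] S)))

σ filters on v, owned by the left side.
E' = π[g,v,h,d]((σ[v='s'](R) ⋈[e=g] S))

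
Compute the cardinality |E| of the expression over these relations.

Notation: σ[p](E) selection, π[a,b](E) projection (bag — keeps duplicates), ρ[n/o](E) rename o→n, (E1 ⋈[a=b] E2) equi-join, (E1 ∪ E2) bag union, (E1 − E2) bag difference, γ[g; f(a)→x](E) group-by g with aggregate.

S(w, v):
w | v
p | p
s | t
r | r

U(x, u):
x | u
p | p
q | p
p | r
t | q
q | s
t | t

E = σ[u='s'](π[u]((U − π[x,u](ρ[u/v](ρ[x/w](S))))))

Subexpression sizes:
  U → 6
  S → 3
  ρ[x/w](S) → 3
  ρ[u/v](ρ[x/w](S)) → 3
  π[x,u](ρ[u/v](ρ[x/w](S))) → 3
  (U − π[x,u](ρ[u/v](ρ[x/w](S)))) → 5
  π[u]((U − π[x,u](ρ[u/v](ρ[x/w](S))))) → 5
  σ[u='s'](π[u]((U − π[x,u](ρ[u/v](ρ[x/w](S)))))) → 1

|E| = 1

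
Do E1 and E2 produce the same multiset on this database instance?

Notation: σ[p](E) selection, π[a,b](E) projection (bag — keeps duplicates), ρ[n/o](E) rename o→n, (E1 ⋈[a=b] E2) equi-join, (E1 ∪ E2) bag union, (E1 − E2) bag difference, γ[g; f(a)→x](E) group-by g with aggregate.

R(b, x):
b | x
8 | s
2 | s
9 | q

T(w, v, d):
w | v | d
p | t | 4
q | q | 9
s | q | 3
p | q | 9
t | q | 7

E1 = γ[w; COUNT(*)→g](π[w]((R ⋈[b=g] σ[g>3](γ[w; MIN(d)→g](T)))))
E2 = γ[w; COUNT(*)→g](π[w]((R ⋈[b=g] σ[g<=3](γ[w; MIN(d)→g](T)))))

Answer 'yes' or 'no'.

E1 stepwise |·|:
  R → 3
  T → 5
  γ[w; MIN(d)→g](T) → 4
  σ[g>3](γ[w; MIN(d)→g](T)) → 3
  (R ⋈[b=g] σ[g>3](γ[w; MIN(d)→g](T))) → 1
  π[w]((R ⋈[b=g] σ[g>3](γ[w; MIN(d)→g](T)))) → 1
  γ[w; COUNT(*)→g](π[w]((R ⋈[b=g] σ[g>3](γ[w; MIN(d)→g](T))))) → 1
E2 stepwise |·|:
  R → 3
  T → 5
  γ[w; MIN(d)→g](T) → 4
  σ[g<=3](γ[w; MIN(d)→g](T)) → 1
  (R ⋈[b=g] σ[g<=3](γ[w; MIN(d)→g](T))) → 0
  π[w]((R ⋈[b=g] σ[g<=3](γ[w; MIN(d)→g](T)))) → 0
  γ[w; COUNT(*)→g](π[w]((R ⋈[b=g] σ[g<=3](γ[w; MIN(d)→g](T))))) → 0

E1 result:
w | g
q | 1
E2 result:
w | g
(0 rows)
Witness: ('q', 1) appears 1× in E1 but 0× in E2.

no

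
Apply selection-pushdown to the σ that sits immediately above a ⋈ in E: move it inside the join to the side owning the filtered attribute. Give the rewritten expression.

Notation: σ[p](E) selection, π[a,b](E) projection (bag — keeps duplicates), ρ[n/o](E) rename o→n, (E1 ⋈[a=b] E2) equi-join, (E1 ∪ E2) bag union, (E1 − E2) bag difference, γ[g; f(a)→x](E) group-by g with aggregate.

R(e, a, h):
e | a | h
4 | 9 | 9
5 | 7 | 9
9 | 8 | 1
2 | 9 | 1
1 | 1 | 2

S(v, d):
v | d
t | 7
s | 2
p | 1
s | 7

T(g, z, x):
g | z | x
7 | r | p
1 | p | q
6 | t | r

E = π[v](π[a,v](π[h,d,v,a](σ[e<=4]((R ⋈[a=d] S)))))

σ filters on e, owned by the left side.
E' = π[v](π[a,v](π[h,d,v,a]((σ[e<=4](R) ⋈[a=d] S))))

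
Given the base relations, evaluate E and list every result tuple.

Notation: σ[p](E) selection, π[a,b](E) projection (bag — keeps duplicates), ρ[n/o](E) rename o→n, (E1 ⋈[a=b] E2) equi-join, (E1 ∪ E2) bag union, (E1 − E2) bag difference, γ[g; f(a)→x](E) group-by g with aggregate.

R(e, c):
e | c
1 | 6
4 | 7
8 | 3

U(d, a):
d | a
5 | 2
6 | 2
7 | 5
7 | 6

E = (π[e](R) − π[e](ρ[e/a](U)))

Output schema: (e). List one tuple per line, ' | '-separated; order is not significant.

Per-node cardinality:
  R → 3
  π[e](R) → 3
  U → 4
  ρ[e/a](U) → 4
  π[e](ρ[e/a](U)) → 4
  (π[e](R) − π[e](ρ[e/a](U))) → 3

== RESULT ==
e
1
4
8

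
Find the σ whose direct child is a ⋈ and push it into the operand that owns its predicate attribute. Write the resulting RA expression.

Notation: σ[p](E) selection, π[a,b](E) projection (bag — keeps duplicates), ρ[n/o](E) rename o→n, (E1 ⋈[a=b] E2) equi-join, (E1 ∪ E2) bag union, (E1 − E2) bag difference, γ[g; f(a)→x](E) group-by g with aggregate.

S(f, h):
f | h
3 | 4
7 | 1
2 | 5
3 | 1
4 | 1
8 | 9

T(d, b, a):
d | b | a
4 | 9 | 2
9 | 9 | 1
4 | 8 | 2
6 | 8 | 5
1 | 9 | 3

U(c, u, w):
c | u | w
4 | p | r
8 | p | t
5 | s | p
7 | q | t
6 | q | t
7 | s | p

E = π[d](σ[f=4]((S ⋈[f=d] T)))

σ filters on f, owned by the left side.
E' = π[d]((σ[f=4](S) ⋈[f=d] T))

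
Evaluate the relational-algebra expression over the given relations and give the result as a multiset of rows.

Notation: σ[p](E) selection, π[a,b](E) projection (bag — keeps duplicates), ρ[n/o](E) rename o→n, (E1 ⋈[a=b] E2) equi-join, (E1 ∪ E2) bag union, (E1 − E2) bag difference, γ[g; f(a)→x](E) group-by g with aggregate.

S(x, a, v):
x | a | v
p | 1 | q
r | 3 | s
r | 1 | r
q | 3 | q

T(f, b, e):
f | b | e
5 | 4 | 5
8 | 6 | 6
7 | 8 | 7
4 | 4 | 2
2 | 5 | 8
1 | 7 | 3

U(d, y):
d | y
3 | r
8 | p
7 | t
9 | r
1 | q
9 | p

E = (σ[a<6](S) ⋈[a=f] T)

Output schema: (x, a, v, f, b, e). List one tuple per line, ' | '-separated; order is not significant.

Stepwise |·|:
  S → 4
  σ[a<6](S) → 4
  T → 6
  (σ[a<6](S) ⋈[a=f] T) → 2

== RESULT ==
x | a | v | f | b | e
p | 1 | q | 1 | 7 | 3
r | 1 | r | 1 | 7 | 3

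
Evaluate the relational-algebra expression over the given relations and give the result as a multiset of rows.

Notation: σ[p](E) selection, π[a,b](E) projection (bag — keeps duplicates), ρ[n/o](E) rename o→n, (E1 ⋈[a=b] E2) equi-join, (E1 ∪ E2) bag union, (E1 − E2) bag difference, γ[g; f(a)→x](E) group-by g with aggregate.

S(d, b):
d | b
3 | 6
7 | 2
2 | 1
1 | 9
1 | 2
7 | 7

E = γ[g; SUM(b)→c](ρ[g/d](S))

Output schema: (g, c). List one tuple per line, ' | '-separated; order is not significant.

Subexpression sizes:
  S → 6
  ρ[g/d](S) → 6
  γ[g; SUM(b)→c](ρ[g/d](S)) → 4

== RESULT ==
g | c
1 | 11
2 | 1
3 | 6
7 | 9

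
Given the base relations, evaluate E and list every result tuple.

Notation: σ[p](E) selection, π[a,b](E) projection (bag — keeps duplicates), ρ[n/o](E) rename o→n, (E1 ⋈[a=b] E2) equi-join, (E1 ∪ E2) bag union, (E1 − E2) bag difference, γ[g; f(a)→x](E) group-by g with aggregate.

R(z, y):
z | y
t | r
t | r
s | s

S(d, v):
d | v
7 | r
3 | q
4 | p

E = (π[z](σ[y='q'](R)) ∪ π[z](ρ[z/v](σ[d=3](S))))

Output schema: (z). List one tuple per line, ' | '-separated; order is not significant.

Row counts bottom-up:
  R → 3
  σ[y='q'](R) → 0
  π[z](σ[y='q'](R)) → 0
  S → 3
  σ[d=3](S) → 1
  ρ[z/v](σ[d=3](S)) → 1
  π[z](ρ[z/v](σ[d=3](S))) → 1
  (π[z](σ[y='q'](R)) ∪ π[z](ρ[z/v](σ[d=3](S)))) → 1

== RESULT ==
z
q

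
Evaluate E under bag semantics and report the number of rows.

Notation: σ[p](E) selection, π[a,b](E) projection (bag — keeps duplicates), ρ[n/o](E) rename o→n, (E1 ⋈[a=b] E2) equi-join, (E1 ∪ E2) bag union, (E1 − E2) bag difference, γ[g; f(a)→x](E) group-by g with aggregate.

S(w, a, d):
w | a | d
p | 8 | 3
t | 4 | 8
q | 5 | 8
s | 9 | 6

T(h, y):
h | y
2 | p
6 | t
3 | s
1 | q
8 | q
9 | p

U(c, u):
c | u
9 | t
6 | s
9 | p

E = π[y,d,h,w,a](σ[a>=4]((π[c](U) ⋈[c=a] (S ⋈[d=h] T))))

Subexpression sizes:
  U → 3
  π[c](U) → 3
  S → 4
  T → 6
  (S ⋈[d=h] T) → 4
  (π[c](U) ⋈[c=a] (S ⋈[d=h] T)) → 2
  σ[a>=4]((π[c](U) ⋈[c=a] (S ⋈[d=h] T))) → 2
  π[y,d,h,w,a](σ[a>=4]((π[c](U) ⋈[c=a] (S ⋈[d=h] T)))) → 2

|E| = 2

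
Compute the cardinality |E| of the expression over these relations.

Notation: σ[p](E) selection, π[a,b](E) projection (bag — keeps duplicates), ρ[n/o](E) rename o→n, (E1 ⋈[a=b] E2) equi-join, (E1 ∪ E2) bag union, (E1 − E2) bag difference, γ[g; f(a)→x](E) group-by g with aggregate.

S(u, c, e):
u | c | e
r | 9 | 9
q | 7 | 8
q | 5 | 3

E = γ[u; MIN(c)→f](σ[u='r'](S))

Row counts bottom-up:
  S → 3
  σ[u='r'](S) → 1
  γ[u; MIN(c)→f](σ[u='r'](S)) → 1

|E| = 1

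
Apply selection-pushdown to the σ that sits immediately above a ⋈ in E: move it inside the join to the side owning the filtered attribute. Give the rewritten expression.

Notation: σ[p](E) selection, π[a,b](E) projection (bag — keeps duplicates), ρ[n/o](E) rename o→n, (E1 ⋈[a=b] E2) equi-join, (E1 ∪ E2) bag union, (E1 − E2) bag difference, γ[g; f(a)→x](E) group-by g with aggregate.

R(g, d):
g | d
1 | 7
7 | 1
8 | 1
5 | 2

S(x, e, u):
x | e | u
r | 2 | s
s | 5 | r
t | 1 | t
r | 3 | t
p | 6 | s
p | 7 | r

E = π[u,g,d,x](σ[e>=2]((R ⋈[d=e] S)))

σ filters on e, owned by the right side.
E' = π[u,g,d,x]((R ⋈[d=e] σ[e>=2](S)))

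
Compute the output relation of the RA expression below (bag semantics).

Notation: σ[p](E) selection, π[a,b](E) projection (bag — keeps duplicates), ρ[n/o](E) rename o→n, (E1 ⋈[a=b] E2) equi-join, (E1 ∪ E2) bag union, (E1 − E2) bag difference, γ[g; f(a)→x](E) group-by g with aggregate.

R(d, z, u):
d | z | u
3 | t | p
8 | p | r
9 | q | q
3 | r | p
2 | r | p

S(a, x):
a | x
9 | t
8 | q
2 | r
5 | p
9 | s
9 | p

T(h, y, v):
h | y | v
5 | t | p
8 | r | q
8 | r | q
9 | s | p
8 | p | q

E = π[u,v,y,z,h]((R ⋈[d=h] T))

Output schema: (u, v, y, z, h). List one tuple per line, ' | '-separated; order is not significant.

Row counts bottom-up:
  R → 5
  T → 5
  (R ⋈[d=h] T) → 4
  π[u,v,y,z,h]((R ⋈[d=h] T)) → 4

== RESULT ==
u | v | y | z | h
q | p | s | q | 9
r | q | p | p | 8
r | q | r | p | 8
r | q | r | p | 8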